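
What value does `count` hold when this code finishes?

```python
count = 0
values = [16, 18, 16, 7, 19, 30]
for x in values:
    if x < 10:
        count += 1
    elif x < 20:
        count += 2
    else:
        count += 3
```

Let's trace through this code step by step.

Initialize: count = 0
Initialize: values = [16, 18, 16, 7, 19, 30]
Entering loop: for x in values:

After execution: count = 12
12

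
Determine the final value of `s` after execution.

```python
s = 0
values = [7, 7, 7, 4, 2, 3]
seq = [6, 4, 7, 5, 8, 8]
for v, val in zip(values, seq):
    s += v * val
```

Let's trace through this code step by step.

Initialize: s = 0
Initialize: values = [7, 7, 7, 4, 2, 3]
Initialize: seq = [6, 4, 7, 5, 8, 8]
Entering loop: for v, val in zip(values, seq):

After execution: s = 179
179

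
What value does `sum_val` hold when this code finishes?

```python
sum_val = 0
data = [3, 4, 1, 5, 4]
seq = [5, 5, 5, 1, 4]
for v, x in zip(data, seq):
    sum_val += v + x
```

Let's trace through this code step by step.

Initialize: sum_val = 0
Initialize: data = [3, 4, 1, 5, 4]
Initialize: seq = [5, 5, 5, 1, 4]
Entering loop: for v, x in zip(data, seq):

After execution: sum_val = 37
37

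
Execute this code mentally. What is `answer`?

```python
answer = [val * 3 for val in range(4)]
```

Let's trace through this code step by step.

Initialize: answer = [val * 3 for val in range(4)]

After execution: answer = [0, 3, 6, 9]
[0, 3, 6, 9]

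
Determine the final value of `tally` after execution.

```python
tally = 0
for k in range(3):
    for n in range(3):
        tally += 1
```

Let's trace through this code step by step.

Initialize: tally = 0
Entering loop: for k in range(3):

After execution: tally = 9
9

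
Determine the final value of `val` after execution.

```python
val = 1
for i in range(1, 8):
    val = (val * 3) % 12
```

Let's trace through this code step by step.

Initialize: val = 1
Entering loop: for i in range(1, 8):

After execution: val = 3
3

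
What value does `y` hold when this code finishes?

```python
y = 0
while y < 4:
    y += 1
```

Let's trace through this code step by step.

Initialize: y = 0
Entering loop: while y < 4:

After execution: y = 4
4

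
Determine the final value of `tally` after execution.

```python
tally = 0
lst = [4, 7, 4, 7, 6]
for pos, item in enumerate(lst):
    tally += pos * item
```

Let's trace through this code step by step.

Initialize: tally = 0
Initialize: lst = [4, 7, 4, 7, 6]
Entering loop: for pos, item in enumerate(lst):

After execution: tally = 60
60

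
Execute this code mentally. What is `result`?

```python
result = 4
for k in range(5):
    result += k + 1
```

Let's trace through this code step by step.

Initialize: result = 4
Entering loop: for k in range(5):

After execution: result = 19
19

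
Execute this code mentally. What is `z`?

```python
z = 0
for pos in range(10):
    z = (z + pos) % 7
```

Let's trace through this code step by step.

Initialize: z = 0
Entering loop: for pos in range(10):

After execution: z = 3
3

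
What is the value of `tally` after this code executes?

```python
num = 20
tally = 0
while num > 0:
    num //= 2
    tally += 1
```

Let's trace through this code step by step.

Initialize: num = 20
Initialize: tally = 0
Entering loop: while num > 0:

After execution: tally = 5
5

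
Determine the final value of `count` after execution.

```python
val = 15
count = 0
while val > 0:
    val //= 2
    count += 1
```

Let's trace through this code step by step.

Initialize: val = 15
Initialize: count = 0
Entering loop: while val > 0:

After execution: count = 4
4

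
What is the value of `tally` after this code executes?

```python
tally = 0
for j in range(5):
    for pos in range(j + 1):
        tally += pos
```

Let's trace through this code step by step.

Initialize: tally = 0
Entering loop: for j in range(5):

After execution: tally = 20
20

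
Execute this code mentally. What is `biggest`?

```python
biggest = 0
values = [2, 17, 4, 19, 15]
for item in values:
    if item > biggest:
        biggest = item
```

Let's trace through this code step by step.

Initialize: biggest = 0
Initialize: values = [2, 17, 4, 19, 15]
Entering loop: for item in values:

After execution: biggest = 19
19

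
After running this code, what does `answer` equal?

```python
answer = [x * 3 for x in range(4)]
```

Let's trace through this code step by step.

Initialize: answer = [x * 3 for x in range(4)]

After execution: answer = [0, 3, 6, 9]
[0, 3, 6, 9]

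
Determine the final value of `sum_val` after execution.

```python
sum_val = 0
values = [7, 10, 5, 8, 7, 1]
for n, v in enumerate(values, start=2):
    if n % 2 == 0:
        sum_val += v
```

Let's trace through this code step by step.

Initialize: sum_val = 0
Initialize: values = [7, 10, 5, 8, 7, 1]
Entering loop: for n, v in enumerate(values, start=2):

After execution: sum_val = 19
19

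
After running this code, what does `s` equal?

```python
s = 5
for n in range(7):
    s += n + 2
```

Let's trace through this code step by step.

Initialize: s = 5
Entering loop: for n in range(7):

After execution: s = 40
40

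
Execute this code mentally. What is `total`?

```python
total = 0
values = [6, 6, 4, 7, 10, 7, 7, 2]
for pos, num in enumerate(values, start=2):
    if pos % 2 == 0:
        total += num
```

Let's trace through this code step by step.

Initialize: total = 0
Initialize: values = [6, 6, 4, 7, 10, 7, 7, 2]
Entering loop: for pos, num in enumerate(values, start=2):

After execution: total = 27
27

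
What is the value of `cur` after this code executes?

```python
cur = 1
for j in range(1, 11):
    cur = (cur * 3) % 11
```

Let's trace through this code step by step.

Initialize: cur = 1
Entering loop: for j in range(1, 11):

After execution: cur = 1
1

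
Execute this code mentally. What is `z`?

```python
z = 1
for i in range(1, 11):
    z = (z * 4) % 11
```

Let's trace through this code step by step.

Initialize: z = 1
Entering loop: for i in range(1, 11):

After execution: z = 1
1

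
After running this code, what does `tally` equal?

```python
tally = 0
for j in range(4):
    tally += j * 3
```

Let's trace through this code step by step.

Initialize: tally = 0
Entering loop: for j in range(4):

After execution: tally = 18
18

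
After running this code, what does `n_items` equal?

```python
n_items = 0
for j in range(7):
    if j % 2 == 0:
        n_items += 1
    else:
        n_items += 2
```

Let's trace through this code step by step.

Initialize: n_items = 0
Entering loop: for j in range(7):

After execution: n_items = 10
10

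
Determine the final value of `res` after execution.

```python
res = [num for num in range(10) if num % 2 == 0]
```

Let's trace through this code step by step.

Initialize: res = [num for num in range(10) if num % 2 == 0]

After execution: res = [0, 2, 4, 6, 8]
[0, 2, 4, 6, 8]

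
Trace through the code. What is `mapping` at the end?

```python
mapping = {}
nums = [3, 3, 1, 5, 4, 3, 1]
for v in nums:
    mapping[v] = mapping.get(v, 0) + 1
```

Let's trace through this code step by step.

Initialize: mapping = {}
Initialize: nums = [3, 3, 1, 5, 4, 3, 1]
Entering loop: for v in nums:

After execution: mapping = {3: 3, 1: 2, 5: 1, 4: 1}
{3: 3, 1: 2, 5: 1, 4: 1}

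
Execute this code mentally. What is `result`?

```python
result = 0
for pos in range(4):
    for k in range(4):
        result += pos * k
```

Let's trace through this code step by step.

Initialize: result = 0
Entering loop: for pos in range(4):

After execution: result = 36
36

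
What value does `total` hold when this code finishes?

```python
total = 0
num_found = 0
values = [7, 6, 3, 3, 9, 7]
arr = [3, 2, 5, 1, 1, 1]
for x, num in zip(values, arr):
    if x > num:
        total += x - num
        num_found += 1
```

Let's trace through this code step by step.

Initialize: total = 0
Initialize: num_found = 0
Initialize: values = [7, 6, 3, 3, 9, 7]
Initialize: arr = [3, 2, 5, 1, 1, 1]
Entering loop: for x, num in zip(values, arr):

After execution: total = 24
24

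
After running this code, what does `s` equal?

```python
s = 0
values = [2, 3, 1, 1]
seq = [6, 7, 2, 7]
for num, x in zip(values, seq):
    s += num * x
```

Let's trace through this code step by step.

Initialize: s = 0
Initialize: values = [2, 3, 1, 1]
Initialize: seq = [6, 7, 2, 7]
Entering loop: for num, x in zip(values, seq):

After execution: s = 42
42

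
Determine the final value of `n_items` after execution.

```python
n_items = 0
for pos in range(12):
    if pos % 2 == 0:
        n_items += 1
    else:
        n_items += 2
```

Let's trace through this code step by step.

Initialize: n_items = 0
Entering loop: for pos in range(12):

After execution: n_items = 18
18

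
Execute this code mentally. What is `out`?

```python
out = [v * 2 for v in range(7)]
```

Let's trace through this code step by step.

Initialize: out = [v * 2 for v in range(7)]

After execution: out = [0, 2, 4, 6, 8, 10, 12]
[0, 2, 4, 6, 8, 10, 12]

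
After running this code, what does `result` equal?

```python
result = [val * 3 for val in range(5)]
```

Let's trace through this code step by step.

Initialize: result = [val * 3 for val in range(5)]

After execution: result = [0, 3, 6, 9, 12]
[0, 3, 6, 9, 12]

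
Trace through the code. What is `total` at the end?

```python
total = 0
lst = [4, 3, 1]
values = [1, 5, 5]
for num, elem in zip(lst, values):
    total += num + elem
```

Let's trace through this code step by step.

Initialize: total = 0
Initialize: lst = [4, 3, 1]
Initialize: values = [1, 5, 5]
Entering loop: for num, elem in zip(lst, values):

After execution: total = 19
19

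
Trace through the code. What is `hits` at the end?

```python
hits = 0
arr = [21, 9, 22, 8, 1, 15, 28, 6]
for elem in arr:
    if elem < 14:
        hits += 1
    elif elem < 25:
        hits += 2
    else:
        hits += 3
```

Let's trace through this code step by step.

Initialize: hits = 0
Initialize: arr = [21, 9, 22, 8, 1, 15, 28, 6]
Entering loop: for elem in arr:

After execution: hits = 13
13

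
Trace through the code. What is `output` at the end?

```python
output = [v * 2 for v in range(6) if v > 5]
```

Let's trace through this code step by step.

Initialize: output = [v * 2 for v in range(6) if v > 5]

After execution: output = []
[]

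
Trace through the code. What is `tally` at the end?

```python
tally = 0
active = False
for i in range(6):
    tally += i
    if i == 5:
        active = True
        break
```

Let's trace through this code step by step.

Initialize: tally = 0
Initialize: active = False
Entering loop: for i in range(6):

After execution: tally = 15
15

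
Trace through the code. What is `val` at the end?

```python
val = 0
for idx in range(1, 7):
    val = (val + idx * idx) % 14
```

Let's trace through this code step by step.

Initialize: val = 0
Entering loop: for idx in range(1, 7):

After execution: val = 7
7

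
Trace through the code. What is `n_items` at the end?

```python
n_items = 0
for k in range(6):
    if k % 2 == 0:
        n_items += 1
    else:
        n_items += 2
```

Let's trace through this code step by step.

Initialize: n_items = 0
Entering loop: for k in range(6):

After execution: n_items = 9
9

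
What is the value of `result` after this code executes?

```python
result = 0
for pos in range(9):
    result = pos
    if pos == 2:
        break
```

Let's trace through this code step by step.

Initialize: result = 0
Entering loop: for pos in range(9):

After execution: result = 2
2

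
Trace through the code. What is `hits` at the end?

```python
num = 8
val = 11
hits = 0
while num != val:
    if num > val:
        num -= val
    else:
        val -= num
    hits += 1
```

Let's trace through this code step by step.

Initialize: num = 8
Initialize: val = 11
Initialize: hits = 0
Entering loop: while num != val:

After execution: hits = 5
5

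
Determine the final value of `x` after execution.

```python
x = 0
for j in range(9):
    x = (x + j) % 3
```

Let's trace through this code step by step.

Initialize: x = 0
Entering loop: for j in range(9):

After execution: x = 0
0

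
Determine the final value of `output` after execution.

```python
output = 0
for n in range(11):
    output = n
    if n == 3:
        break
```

Let's trace through this code step by step.

Initialize: output = 0
Entering loop: for n in range(11):

After execution: output = 3
3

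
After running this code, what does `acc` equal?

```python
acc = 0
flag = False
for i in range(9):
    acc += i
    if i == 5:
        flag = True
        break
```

Let's trace through this code step by step.

Initialize: acc = 0
Initialize: flag = False
Entering loop: for i in range(9):

After execution: acc = 15
15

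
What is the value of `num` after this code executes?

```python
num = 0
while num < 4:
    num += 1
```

Let's trace through this code step by step.

Initialize: num = 0
Entering loop: while num < 4:

After execution: num = 4
4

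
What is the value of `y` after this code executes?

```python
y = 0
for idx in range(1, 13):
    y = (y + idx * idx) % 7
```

Let's trace through this code step by step.

Initialize: y = 0
Entering loop: for idx in range(1, 13):

After execution: y = 6
6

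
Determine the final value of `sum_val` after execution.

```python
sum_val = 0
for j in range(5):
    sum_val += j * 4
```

Let's trace through this code step by step.

Initialize: sum_val = 0
Entering loop: for j in range(5):

After execution: sum_val = 40
40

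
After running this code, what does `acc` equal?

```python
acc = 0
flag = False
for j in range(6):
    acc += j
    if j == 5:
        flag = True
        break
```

Let's trace through this code step by step.

Initialize: acc = 0
Initialize: flag = False
Entering loop: for j in range(6):

After execution: acc = 15
15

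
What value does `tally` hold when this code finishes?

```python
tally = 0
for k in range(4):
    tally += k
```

Let's trace through this code step by step.

Initialize: tally = 0
Entering loop: for k in range(4):

After execution: tally = 6
6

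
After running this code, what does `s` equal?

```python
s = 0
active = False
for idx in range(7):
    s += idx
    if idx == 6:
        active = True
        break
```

Let's trace through this code step by step.

Initialize: s = 0
Initialize: active = False
Entering loop: for idx in range(7):

After execution: s = 21
21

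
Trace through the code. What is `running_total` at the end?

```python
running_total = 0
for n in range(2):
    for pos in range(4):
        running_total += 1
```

Let's trace through this code step by step.

Initialize: running_total = 0
Entering loop: for n in range(2):

After execution: running_total = 8
8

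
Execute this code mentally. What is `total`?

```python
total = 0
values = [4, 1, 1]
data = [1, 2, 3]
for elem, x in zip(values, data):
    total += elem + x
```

Let's trace through this code step by step.

Initialize: total = 0
Initialize: values = [4, 1, 1]
Initialize: data = [1, 2, 3]
Entering loop: for elem, x in zip(values, data):

After execution: total = 12
12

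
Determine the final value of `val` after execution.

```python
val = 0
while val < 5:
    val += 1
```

Let's trace through this code step by step.

Initialize: val = 0
Entering loop: while val < 5:

After execution: val = 5
5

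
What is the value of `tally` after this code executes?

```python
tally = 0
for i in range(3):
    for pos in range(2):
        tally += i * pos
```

Let's trace through this code step by step.

Initialize: tally = 0
Entering loop: for i in range(3):

After execution: tally = 3
3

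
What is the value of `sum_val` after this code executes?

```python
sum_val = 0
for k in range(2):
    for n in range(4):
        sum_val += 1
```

Let's trace through this code step by step.

Initialize: sum_val = 0
Entering loop: for k in range(2):

After execution: sum_val = 8
8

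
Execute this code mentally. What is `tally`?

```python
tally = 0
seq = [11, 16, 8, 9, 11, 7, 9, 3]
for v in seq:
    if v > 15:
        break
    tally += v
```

Let's trace through this code step by step.

Initialize: tally = 0
Initialize: seq = [11, 16, 8, 9, 11, 7, 9, 3]
Entering loop: for v in seq:

After execution: tally = 11
11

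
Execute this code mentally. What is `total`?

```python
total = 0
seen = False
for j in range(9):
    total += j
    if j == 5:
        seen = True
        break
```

Let's trace through this code step by step.

Initialize: total = 0
Initialize: seen = False
Entering loop: for j in range(9):

After execution: total = 15
15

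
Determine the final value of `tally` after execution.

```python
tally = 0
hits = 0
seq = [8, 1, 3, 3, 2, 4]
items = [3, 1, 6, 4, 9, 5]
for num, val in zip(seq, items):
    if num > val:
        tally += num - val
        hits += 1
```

Let's trace through this code step by step.

Initialize: tally = 0
Initialize: hits = 0
Initialize: seq = [8, 1, 3, 3, 2, 4]
Initialize: items = [3, 1, 6, 4, 9, 5]
Entering loop: for num, val in zip(seq, items):

After execution: tally = 5
5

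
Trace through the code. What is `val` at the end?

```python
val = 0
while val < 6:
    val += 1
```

Let's trace through this code step by step.

Initialize: val = 0
Entering loop: while val < 6:

After execution: val = 6
6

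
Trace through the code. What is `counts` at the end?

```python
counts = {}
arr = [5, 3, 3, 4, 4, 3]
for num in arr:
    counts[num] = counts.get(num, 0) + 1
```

Let's trace through this code step by step.

Initialize: counts = {}
Initialize: arr = [5, 3, 3, 4, 4, 3]
Entering loop: for num in arr:

After execution: counts = {5: 1, 3: 3, 4: 2}
{5: 1, 3: 3, 4: 2}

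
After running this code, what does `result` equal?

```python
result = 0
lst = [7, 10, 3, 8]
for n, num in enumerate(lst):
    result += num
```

Let's trace through this code step by step.

Initialize: result = 0
Initialize: lst = [7, 10, 3, 8]
Entering loop: for n, num in enumerate(lst):

After execution: result = 28
28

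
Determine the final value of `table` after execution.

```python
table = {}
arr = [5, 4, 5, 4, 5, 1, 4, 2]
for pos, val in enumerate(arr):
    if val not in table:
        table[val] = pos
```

Let's trace through this code step by step.

Initialize: table = {}
Initialize: arr = [5, 4, 5, 4, 5, 1, 4, 2]
Entering loop: for pos, val in enumerate(arr):

After execution: table = {5: 0, 4: 1, 1: 5, 2: 7}
{5: 0, 4: 1, 1: 5, 2: 7}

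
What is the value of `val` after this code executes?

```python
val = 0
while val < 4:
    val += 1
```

Let's trace through this code step by step.

Initialize: val = 0
Entering loop: while val < 4:

After execution: val = 4
4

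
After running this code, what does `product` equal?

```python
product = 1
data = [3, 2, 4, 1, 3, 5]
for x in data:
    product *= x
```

Let's trace through this code step by step.

Initialize: product = 1
Initialize: data = [3, 2, 4, 1, 3, 5]
Entering loop: for x in data:

After execution: product = 360
360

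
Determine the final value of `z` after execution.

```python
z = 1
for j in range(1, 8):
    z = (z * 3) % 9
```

Let's trace through this code step by step.

Initialize: z = 1
Entering loop: for j in range(1, 8):

After execution: z = 0
0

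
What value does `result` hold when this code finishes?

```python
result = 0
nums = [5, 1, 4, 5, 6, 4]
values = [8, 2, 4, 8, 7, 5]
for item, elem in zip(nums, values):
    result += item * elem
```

Let's trace through this code step by step.

Initialize: result = 0
Initialize: nums = [5, 1, 4, 5, 6, 4]
Initialize: values = [8, 2, 4, 8, 7, 5]
Entering loop: for item, elem in zip(nums, values):

After execution: result = 160
160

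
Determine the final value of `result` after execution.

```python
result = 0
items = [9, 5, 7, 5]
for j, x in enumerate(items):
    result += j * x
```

Let's trace through this code step by step.

Initialize: result = 0
Initialize: items = [9, 5, 7, 5]
Entering loop: for j, x in enumerate(items):

After execution: result = 34
34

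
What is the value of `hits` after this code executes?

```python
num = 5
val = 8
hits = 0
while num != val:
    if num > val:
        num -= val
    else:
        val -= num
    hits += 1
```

Let's trace through this code step by step.

Initialize: num = 5
Initialize: val = 8
Initialize: hits = 0
Entering loop: while num != val:

After execution: hits = 4
4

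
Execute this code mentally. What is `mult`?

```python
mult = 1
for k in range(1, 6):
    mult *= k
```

Let's trace through this code step by step.

Initialize: mult = 1
Entering loop: for k in range(1, 6):

After execution: mult = 120
120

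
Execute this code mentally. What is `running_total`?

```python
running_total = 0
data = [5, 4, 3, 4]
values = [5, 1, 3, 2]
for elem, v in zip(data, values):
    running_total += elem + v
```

Let's trace through this code step by step.

Initialize: running_total = 0
Initialize: data = [5, 4, 3, 4]
Initialize: values = [5, 1, 3, 2]
Entering loop: for elem, v in zip(data, values):

After execution: running_total = 27
27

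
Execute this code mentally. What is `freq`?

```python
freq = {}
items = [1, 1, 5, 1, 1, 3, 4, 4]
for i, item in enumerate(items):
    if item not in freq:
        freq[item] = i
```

Let's trace through this code step by step.

Initialize: freq = {}
Initialize: items = [1, 1, 5, 1, 1, 3, 4, 4]
Entering loop: for i, item in enumerate(items):

After execution: freq = {1: 0, 5: 2, 3: 5, 4: 6}
{1: 0, 5: 2, 3: 5, 4: 6}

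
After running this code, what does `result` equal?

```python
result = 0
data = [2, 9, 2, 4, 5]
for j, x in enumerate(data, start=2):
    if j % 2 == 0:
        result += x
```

Let's trace through this code step by step.

Initialize: result = 0
Initialize: data = [2, 9, 2, 4, 5]
Entering loop: for j, x in enumerate(data, start=2):

After execution: result = 9
9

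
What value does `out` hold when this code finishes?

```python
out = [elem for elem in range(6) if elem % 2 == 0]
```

Let's trace through this code step by step.

Initialize: out = [elem for elem in range(6) if elem % 2 == 0]

After execution: out = [0, 2, 4]
[0, 2, 4]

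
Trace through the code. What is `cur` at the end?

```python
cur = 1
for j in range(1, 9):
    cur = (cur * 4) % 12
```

Let's trace through this code step by step.

Initialize: cur = 1
Entering loop: for j in range(1, 9):

After execution: cur = 4
4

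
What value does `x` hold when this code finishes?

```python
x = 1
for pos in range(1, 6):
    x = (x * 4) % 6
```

Let's trace through this code step by step.

Initialize: x = 1
Entering loop: for pos in range(1, 6):

After execution: x = 4
4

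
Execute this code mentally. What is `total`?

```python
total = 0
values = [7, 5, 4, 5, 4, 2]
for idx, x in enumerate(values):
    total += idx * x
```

Let's trace through this code step by step.

Initialize: total = 0
Initialize: values = [7, 5, 4, 5, 4, 2]
Entering loop: for idx, x in enumerate(values):

After execution: total = 54
54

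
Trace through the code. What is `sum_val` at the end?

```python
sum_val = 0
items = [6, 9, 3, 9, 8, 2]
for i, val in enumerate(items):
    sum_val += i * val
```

Let's trace through this code step by step.

Initialize: sum_val = 0
Initialize: items = [6, 9, 3, 9, 8, 2]
Entering loop: for i, val in enumerate(items):

After execution: sum_val = 84
84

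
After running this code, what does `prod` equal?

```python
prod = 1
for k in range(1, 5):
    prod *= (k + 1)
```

Let's trace through this code step by step.

Initialize: prod = 1
Entering loop: for k in range(1, 5):

After execution: prod = 120
120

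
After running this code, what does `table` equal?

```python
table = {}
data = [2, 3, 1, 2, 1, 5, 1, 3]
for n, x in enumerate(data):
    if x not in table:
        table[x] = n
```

Let's trace through this code step by step.

Initialize: table = {}
Initialize: data = [2, 3, 1, 2, 1, 5, 1, 3]
Entering loop: for n, x in enumerate(data):

After execution: table = {2: 0, 3: 1, 1: 2, 5: 5}
{2: 0, 3: 1, 1: 2, 5: 5}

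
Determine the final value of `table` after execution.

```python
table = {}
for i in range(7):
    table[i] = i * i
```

Let's trace through this code step by step.

Initialize: table = {}
Entering loop: for i in range(7):

After execution: table = {0: 0, 1: 1, 2: 4, 3: 9, 4: 16, 5: 25, 6: 36}
{0: 0, 1: 1, 2: 4, 3: 9, 4: 16, 5: 25, 6: 36}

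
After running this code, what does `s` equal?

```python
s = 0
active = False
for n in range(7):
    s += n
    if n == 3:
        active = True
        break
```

Let's trace through this code step by step.

Initialize: s = 0
Initialize: active = False
Entering loop: for n in range(7):

After execution: s = 6
6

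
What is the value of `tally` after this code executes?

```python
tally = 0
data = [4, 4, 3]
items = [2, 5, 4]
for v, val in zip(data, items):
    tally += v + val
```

Let's trace through this code step by step.

Initialize: tally = 0
Initialize: data = [4, 4, 3]
Initialize: items = [2, 5, 4]
Entering loop: for v, val in zip(data, items):

After execution: tally = 22
22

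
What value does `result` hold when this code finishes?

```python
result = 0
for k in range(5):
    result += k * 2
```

Let's trace through this code step by step.

Initialize: result = 0
Entering loop: for k in range(5):

After execution: result = 20
20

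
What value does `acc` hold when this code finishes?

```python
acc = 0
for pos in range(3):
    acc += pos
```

Let's trace through this code step by step.

Initialize: acc = 0
Entering loop: for pos in range(3):

After execution: acc = 3
3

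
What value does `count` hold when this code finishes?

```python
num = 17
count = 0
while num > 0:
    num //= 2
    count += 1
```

Let's trace through this code step by step.

Initialize: num = 17
Initialize: count = 0
Entering loop: while num > 0:

After execution: count = 5
5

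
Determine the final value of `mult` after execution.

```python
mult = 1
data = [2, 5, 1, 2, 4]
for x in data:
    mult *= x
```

Let's trace through this code step by step.

Initialize: mult = 1
Initialize: data = [2, 5, 1, 2, 4]
Entering loop: for x in data:

After execution: mult = 80
80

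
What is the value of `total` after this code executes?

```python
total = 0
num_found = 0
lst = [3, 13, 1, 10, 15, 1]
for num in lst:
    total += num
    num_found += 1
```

Let's trace through this code step by step.

Initialize: total = 0
Initialize: num_found = 0
Initialize: lst = [3, 13, 1, 10, 15, 1]
Entering loop: for num in lst:

After execution: total = 43
43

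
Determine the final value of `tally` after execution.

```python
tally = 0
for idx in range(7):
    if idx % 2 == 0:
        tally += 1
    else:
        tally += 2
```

Let's trace through this code step by step.

Initialize: tally = 0
Entering loop: for idx in range(7):

After execution: tally = 10
10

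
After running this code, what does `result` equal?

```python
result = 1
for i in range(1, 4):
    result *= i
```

Let's trace through this code step by step.

Initialize: result = 1
Entering loop: for i in range(1, 4):

After execution: result = 6
6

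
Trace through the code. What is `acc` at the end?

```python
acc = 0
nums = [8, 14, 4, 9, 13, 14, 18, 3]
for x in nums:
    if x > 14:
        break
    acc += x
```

Let's trace through this code step by step.

Initialize: acc = 0
Initialize: nums = [8, 14, 4, 9, 13, 14, 18, 3]
Entering loop: for x in nums:

After execution: acc = 62
62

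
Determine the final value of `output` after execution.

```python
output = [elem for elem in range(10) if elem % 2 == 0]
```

Let's trace through this code step by step.

Initialize: output = [elem for elem in range(10) if elem % 2 == 0]

After execution: output = [0, 2, 4, 6, 8]
[0, 2, 4, 6, 8]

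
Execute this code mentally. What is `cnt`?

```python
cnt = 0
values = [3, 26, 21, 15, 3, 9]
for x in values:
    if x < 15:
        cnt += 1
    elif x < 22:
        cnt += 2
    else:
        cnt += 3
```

Let's trace through this code step by step.

Initialize: cnt = 0
Initialize: values = [3, 26, 21, 15, 3, 9]
Entering loop: for x in values:

After execution: cnt = 10
10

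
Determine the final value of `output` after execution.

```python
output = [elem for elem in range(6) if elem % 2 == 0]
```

Let's trace through this code step by step.

Initialize: output = [elem for elem in range(6) if elem % 2 == 0]

After execution: output = [0, 2, 4]
[0, 2, 4]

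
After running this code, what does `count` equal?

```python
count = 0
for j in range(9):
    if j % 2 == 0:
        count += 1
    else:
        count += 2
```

Let's trace through this code step by step.

Initialize: count = 0
Entering loop: for j in range(9):

After execution: count = 13
13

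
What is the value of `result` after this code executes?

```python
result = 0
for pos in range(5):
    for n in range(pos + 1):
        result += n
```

Let's trace through this code step by step.

Initialize: result = 0
Entering loop: for pos in range(5):

After execution: result = 20
20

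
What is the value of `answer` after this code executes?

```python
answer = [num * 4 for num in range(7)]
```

Let's trace through this code step by step.

Initialize: answer = [num * 4 for num in range(7)]

After execution: answer = [0, 4, 8, 12, 16, 20, 24]
[0, 4, 8, 12, 16, 20, 24]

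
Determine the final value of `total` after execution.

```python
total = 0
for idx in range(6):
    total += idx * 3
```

Let's trace through this code step by step.

Initialize: total = 0
Entering loop: for idx in range(6):

After execution: total = 45
45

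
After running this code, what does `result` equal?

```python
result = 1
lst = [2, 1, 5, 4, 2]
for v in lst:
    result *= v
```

Let's trace through this code step by step.

Initialize: result = 1
Initialize: lst = [2, 1, 5, 4, 2]
Entering loop: for v in lst:

After execution: result = 80
80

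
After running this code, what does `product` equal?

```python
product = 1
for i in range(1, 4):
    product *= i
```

Let's trace through this code step by step.

Initialize: product = 1
Entering loop: for i in range(1, 4):

After execution: product = 6
6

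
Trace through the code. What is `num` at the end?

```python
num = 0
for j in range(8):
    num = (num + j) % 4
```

Let's trace through this code step by step.

Initialize: num = 0
Entering loop: for j in range(8):

After execution: num = 0
0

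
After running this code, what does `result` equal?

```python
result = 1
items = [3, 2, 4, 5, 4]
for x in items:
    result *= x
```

Let's trace through this code step by step.

Initialize: result = 1
Initialize: items = [3, 2, 4, 5, 4]
Entering loop: for x in items:

After execution: result = 480
480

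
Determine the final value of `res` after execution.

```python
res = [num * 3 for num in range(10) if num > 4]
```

Let's trace through this code step by step.

Initialize: res = [num * 3 for num in range(10) if num > 4]

After execution: res = [15, 18, 21, 24, 27]
[15, 18, 21, 24, 27]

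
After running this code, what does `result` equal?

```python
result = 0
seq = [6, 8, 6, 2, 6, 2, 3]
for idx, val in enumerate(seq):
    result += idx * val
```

Let's trace through this code step by step.

Initialize: result = 0
Initialize: seq = [6, 8, 6, 2, 6, 2, 3]
Entering loop: for idx, val in enumerate(seq):

After execution: result = 78
78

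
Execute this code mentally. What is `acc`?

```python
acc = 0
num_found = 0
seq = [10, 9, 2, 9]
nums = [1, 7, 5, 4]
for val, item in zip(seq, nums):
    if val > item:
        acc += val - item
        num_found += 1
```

Let's trace through this code step by step.

Initialize: acc = 0
Initialize: num_found = 0
Initialize: seq = [10, 9, 2, 9]
Initialize: nums = [1, 7, 5, 4]
Entering loop: for val, item in zip(seq, nums):

After execution: acc = 16
16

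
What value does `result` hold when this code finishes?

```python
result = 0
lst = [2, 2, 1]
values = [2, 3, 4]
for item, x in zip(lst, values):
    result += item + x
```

Let's trace through this code step by step.

Initialize: result = 0
Initialize: lst = [2, 2, 1]
Initialize: values = [2, 3, 4]
Entering loop: for item, x in zip(lst, values):

After execution: result = 14
14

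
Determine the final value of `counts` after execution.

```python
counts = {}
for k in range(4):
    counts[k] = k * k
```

Let's trace through this code step by step.

Initialize: counts = {}
Entering loop: for k in range(4):

After execution: counts = {0: 0, 1: 1, 2: 4, 3: 9}
{0: 0, 1: 1, 2: 4, 3: 9}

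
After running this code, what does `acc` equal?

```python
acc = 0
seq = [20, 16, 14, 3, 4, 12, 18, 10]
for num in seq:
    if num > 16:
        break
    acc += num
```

Let's trace through this code step by step.

Initialize: acc = 0
Initialize: seq = [20, 16, 14, 3, 4, 12, 18, 10]
Entering loop: for num in seq:

After execution: acc = 0
0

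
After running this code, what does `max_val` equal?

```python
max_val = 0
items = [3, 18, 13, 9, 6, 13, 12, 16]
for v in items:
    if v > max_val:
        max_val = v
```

Let's trace through this code step by step.

Initialize: max_val = 0
Initialize: items = [3, 18, 13, 9, 6, 13, 12, 16]
Entering loop: for v in items:

After execution: max_val = 18
18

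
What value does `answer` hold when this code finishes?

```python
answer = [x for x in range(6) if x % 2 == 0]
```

Let's trace through this code step by step.

Initialize: answer = [x for x in range(6) if x % 2 == 0]

After execution: answer = [0, 2, 4]
[0, 2, 4]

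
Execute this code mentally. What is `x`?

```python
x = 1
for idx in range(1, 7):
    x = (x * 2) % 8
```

Let's trace through this code step by step.

Initialize: x = 1
Entering loop: for idx in range(1, 7):

After execution: x = 0
0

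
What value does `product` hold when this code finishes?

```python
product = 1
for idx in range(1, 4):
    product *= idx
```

Let's trace through this code step by step.

Initialize: product = 1
Entering loop: for idx in range(1, 4):

After execution: product = 6
6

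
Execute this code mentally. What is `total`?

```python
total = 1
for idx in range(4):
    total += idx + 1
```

Let's trace through this code step by step.

Initialize: total = 1
Entering loop: for idx in range(4):

After execution: total = 11
11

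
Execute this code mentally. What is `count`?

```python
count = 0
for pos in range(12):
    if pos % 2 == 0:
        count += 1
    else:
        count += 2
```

Let's trace through this code step by step.

Initialize: count = 0
Entering loop: for pos in range(12):

After execution: count = 18
18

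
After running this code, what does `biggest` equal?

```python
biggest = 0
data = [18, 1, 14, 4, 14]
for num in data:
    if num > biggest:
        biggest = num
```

Let's trace through this code step by step.

Initialize: biggest = 0
Initialize: data = [18, 1, 14, 4, 14]
Entering loop: for num in data:

After execution: biggest = 18
18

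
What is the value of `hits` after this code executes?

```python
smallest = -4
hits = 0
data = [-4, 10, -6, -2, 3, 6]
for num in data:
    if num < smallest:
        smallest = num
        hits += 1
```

Let's trace through this code step by step.

Initialize: smallest = -4
Initialize: hits = 0
Initialize: data = [-4, 10, -6, -2, 3, 6]
Entering loop: for num in data:

After execution: hits = 1
1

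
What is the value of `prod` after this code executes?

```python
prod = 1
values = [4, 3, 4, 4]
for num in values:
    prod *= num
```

Let's trace through this code step by step.

Initialize: prod = 1
Initialize: values = [4, 3, 4, 4]
Entering loop: for num in values:

After execution: prod = 192
192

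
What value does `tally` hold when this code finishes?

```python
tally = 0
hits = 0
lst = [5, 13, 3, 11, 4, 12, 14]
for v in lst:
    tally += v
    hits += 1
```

Let's trace through this code step by step.

Initialize: tally = 0
Initialize: hits = 0
Initialize: lst = [5, 13, 3, 11, 4, 12, 14]
Entering loop: for v in lst:

After execution: tally = 62
62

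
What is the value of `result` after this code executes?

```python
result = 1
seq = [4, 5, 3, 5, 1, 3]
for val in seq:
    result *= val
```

Let's trace through this code step by step.

Initialize: result = 1
Initialize: seq = [4, 5, 3, 5, 1, 3]
Entering loop: for val in seq:

After execution: result = 900
900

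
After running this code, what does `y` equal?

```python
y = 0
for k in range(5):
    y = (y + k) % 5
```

Let's trace through this code step by step.

Initialize: y = 0
Entering loop: for k in range(5):

After execution: y = 0
0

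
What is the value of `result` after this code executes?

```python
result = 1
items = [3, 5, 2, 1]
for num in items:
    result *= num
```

Let's trace through this code step by step.

Initialize: result = 1
Initialize: items = [3, 5, 2, 1]
Entering loop: for num in items:

After execution: result = 30
30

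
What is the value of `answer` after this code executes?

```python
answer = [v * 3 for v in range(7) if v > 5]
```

Let's trace through this code step by step.

Initialize: answer = [v * 3 for v in range(7) if v > 5]

After execution: answer = [18]
[18]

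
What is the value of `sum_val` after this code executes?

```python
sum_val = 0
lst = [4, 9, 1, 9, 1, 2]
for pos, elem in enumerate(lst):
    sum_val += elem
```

Let's trace through this code step by step.

Initialize: sum_val = 0
Initialize: lst = [4, 9, 1, 9, 1, 2]
Entering loop: for pos, elem in enumerate(lst):

After execution: sum_val = 26
26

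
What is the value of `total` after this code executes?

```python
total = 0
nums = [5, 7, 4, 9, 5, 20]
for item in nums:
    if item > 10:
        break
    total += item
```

Let's trace through this code step by step.

Initialize: total = 0
Initialize: nums = [5, 7, 4, 9, 5, 20]
Entering loop: for item in nums:

After execution: total = 30
30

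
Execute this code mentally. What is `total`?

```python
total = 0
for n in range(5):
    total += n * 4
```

Let's trace through this code step by step.

Initialize: total = 0
Entering loop: for n in range(5):

After execution: total = 40
40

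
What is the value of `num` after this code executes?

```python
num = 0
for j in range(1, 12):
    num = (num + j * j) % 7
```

Let's trace through this code step by step.

Initialize: num = 0
Entering loop: for j in range(1, 12):

After execution: num = 2
2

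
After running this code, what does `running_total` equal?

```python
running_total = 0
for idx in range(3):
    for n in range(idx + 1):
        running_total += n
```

Let's trace through this code step by step.

Initialize: running_total = 0
Entering loop: for idx in range(3):

After execution: running_total = 4
4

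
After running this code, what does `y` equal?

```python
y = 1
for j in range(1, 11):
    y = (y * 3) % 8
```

Let's trace through this code step by step.

Initialize: y = 1
Entering loop: for j in range(1, 11):

After execution: y = 1
1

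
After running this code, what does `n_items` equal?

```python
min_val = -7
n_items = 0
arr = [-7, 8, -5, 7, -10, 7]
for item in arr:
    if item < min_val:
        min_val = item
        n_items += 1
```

Let's trace through this code step by step.

Initialize: min_val = -7
Initialize: n_items = 0
Initialize: arr = [-7, 8, -5, 7, -10, 7]
Entering loop: for item in arr:

After execution: n_items = 1
1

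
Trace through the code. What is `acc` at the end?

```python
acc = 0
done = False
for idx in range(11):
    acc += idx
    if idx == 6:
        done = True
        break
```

Let's trace through this code step by step.

Initialize: acc = 0
Initialize: done = False
Entering loop: for idx in range(11):

After execution: acc = 21
21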